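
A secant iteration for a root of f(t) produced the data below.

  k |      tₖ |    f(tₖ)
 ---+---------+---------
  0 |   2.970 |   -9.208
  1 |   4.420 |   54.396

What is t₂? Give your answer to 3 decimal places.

3.180

t₂ = 4.420 − 54.396·(4.420 − 2.970) / (54.396 − (-9.208))
   = 4.420 − (78.87420)/(63.60400) = 3.17992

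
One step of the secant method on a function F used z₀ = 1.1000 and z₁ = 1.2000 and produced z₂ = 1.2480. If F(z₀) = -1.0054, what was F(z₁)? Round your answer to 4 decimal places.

The secant line through (1.1000, -1.0054) and (1.2000, F(z₁)) crosses zero at z₂ = 1.2480.
So (1.1000, -1.0054), (1.2000, F(z₁)), (1.2480, 0) are collinear:
F(z₁) = -1.0054 · (1.2000 − 1.2480) / (1.1000 − 1.2480) = -1.0054 · (-0.048000)/(-0.148000) = -0.326076

-0.3261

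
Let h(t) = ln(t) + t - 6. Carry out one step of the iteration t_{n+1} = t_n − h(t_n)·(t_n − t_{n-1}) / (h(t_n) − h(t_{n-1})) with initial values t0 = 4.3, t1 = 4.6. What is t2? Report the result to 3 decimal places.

4.497

h(4.3) = -0.24138, h(4.6) = 0.12606
t2 = 4.60000 − 0.12606·(4.60000 − 4.30000) / (0.12606 − (-0.24138)) = 4.60000 − (0.03782)/(0.36744) = 4.49708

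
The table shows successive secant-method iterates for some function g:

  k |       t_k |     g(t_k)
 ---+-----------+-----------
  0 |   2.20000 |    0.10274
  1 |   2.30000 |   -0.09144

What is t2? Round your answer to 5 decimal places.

2.25291

t2 = 2.30000 − (-0.09144)·(2.30000 − 2.20000) / (-0.09144 − 0.10274)
   = 2.30000 − (-0.0091440)/(-0.1941800) = 2.2529097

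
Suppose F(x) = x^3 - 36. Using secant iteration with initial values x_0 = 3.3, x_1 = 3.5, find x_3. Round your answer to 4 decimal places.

3.3019

F(3.3) = -0.063000, F(3.5) = 6.875000
x_2 = 3.500000 − 6.875000·(3.500000 − 3.300000) / (6.875000 − (-0.063000)) = 3.500000 − (1.375000)/(6.938000) = 3.301816
F(3.301816) = -0.003636
x_3 = 3.301816 − (-0.003636)·(3.301816 − 3.500000) / (-0.003636 − 6.875000) = 3.301816 − (0.000721)/(-6.878636) = 3.301921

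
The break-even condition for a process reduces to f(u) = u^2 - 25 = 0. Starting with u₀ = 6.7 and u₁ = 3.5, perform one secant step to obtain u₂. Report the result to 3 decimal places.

f(6.7) = 19.89000, f(3.5) = -12.75000
u₂ = 3.50000 − (-12.75000)·(3.50000 − 6.70000) / (-12.75000 − 19.89000) = 3.50000 − (40.80000)/(-32.64000) = 4.75000

4.750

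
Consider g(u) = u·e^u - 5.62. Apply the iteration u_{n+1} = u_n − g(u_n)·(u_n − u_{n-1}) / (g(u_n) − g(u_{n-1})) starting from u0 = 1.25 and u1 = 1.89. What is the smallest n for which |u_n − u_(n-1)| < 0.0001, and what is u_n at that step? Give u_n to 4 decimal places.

n = 6, u_n = 1.3941

g(1.25) = -1.257071, g(1.89) = 6.890607
u2 = 1.890000 − 6.890607·(0.640000)/(8.147678) = 1.348743;  |Δ| = 0.541257
g(1.348743) = -0.423861
u3 = 1.348743 − (-0.423861)·(-0.541257)/(-7.314467) = 1.380108;  |Δ| = 0.031365
g(1.380108) = -0.133616
u4 = 1.380108 − (-0.133616)·(0.031365)/(0.290245) = 1.394547;  |Δ| = 0.014439
g(1.394547) = 0.004411
u5 = 1.394547 − 0.004411·(0.014439)/(0.138027) = 1.394085;  |Δ| = 0.000461
g(1.394085) = -0.000044
u6 = 1.394085 − (-0.000044)·(-0.000461)/(-0.004455) = 1.394090;  |Δ| = 0.000005
|u6 − u5| = 0.000005 < 0.0001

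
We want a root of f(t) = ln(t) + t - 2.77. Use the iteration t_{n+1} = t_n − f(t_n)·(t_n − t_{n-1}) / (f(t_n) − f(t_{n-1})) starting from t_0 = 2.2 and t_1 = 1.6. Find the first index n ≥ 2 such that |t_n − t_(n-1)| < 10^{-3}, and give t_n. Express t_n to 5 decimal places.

n = 4, t_n = 2.05145

f(2.2) = 0.2184574, f(1.6) = -0.6999964
t_2 = 1.6000000 − (-0.6999964)·(-0.6000000)/(-0.9184537) = 2.0572879;  |Δ| = 0.4572879
f(2.0572879) = 0.0086765
t_3 = 2.0572879 − 0.0086765·(0.4572879)/(0.7086729) = 2.0516892;  |Δ| = 0.0055987
f(2.0516892) = 0.0003527
t_4 = 2.0516892 − 0.0003527·(-0.0055987)/(-0.0083239) = 2.0514520;  |Δ| = 0.0002372
|t_4 − t_3| = 0.0002372 < 10^{-3}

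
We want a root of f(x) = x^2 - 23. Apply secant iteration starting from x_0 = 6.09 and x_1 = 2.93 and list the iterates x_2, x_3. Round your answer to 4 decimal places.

f(6.09) = 14.088100, f(2.93) = -14.415100
x_2 = 2.930000 − (-14.415100)·(2.930000 − 6.090000) / (-14.415100 − 14.088100) = 2.930000 − (45.551716)/(-28.503200) = 4.528126
f(4.528126) = -2.496071
x_3 = 4.528126 − (-2.496071)·(4.528126 − 2.930000) / (-2.496071 − (-14.415100)) = 4.528126 − (-3.989038)/(11.919029) = 4.862804

4.5281, 4.8628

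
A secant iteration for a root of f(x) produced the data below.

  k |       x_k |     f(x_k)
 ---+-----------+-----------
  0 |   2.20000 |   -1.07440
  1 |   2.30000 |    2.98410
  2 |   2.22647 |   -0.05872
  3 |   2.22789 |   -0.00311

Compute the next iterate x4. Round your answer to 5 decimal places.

2.22797

x4 = 2.22789 − (-0.00311)·(2.22789 − 2.22647) / (-0.00311 − (-0.05872))
   = 2.22789 − (-0.0000044)/(0.0556100) = 2.2279694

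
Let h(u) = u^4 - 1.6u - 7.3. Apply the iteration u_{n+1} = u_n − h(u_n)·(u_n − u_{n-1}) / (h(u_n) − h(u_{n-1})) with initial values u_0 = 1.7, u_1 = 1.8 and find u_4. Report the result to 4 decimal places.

1.7852

h(1.7) = -1.667900, h(1.8) = 0.317600
u_2 = 1.800000 − 0.317600·(1.800000 − 1.700000) / (0.317600 − (-1.667900)) = 1.800000 − (0.031760)/(1.985500) = 1.784004
h(1.784004) = -0.025016
u_3 = 1.784004 − (-0.025016)·(1.784004 − 1.800000) / (-0.025016 − 0.317600) = 1.784004 − (0.000400)/(-0.342616) = 1.785172
h(1.785172) = -0.000333
u_4 = 1.785172 − (-0.000333)·(1.785172 − 1.784004) / (-0.000333 − (-0.025016)) = 1.785172 − (0.000000)/(0.024683) = 1.785188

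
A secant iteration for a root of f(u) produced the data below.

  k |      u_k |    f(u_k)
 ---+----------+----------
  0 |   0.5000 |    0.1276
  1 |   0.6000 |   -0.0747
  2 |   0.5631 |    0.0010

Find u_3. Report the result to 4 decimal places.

u_3 = 0.5631 − 0.0010·(0.5631 − 0.6000) / (0.0010 − (-0.0747))
   = 0.5631 − (-0.000037)/(0.075700) = 0.563587

0.5636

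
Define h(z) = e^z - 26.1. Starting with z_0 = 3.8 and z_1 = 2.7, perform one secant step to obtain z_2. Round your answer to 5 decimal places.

h(3.8) = 18.6011845, h(2.7) = -11.2202683
z_2 = 2.7000000 − (-11.2202683)·(2.7000000 − 3.8000000) / (-11.2202683 − 18.6011845) = 2.7000000 − (12.3422951)/(-29.8214528) = 3.1138730

3.11387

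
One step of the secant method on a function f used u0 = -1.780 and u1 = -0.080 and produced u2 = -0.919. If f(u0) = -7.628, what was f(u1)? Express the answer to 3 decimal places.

7.433

The secant line through (-1.780, -7.628) and (-0.080, f(u1)) crosses zero at u2 = -0.919.
So (-1.780, -7.628), (-0.080, f(u1)), (-0.919, 0) are collinear:
f(u1) = -7.628 · (-0.080 − (-0.919)) / (-1.780 − (-0.919)) = -7.628 · (0.83900)/(-0.86100) = 7.43309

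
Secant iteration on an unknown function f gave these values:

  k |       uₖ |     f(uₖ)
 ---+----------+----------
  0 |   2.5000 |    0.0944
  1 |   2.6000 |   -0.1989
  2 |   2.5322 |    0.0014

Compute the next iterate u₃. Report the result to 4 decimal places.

u₃ = 2.5322 − 0.0014·(2.5322 − 2.6000) / (0.0014 − (-0.1989))
   = 2.5322 − (-0.000095)/(0.200300) = 2.532674

2.5327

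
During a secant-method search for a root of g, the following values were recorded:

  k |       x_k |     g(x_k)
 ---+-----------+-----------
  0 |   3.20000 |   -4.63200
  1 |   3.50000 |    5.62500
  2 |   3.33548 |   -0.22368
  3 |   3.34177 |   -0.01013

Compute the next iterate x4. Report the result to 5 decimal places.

3.34207

x4 = 3.34177 − (-0.01013)·(3.34177 − 3.33548) / (-0.01013 − (-0.22368))
   = 3.34177 − (-0.0000637)/(0.2135500) = 3.3420684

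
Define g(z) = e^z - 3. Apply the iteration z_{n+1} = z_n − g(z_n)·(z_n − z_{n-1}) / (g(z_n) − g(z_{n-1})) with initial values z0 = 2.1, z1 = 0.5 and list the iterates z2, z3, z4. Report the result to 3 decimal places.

0.832, 1.191, 1.086

g(2.1) = 5.16617, g(0.5) = -1.35128
z2 = 0.50000 − (-1.35128)·(0.50000 − 2.10000) / (-1.35128 − 5.16617) = 0.50000 − (2.16205)/(-6.51745) = 0.83173
g(0.83173) = -0.70271
z3 = 0.83173 − (-0.70271)·(0.83173 − 0.50000) / (-0.70271 − (-1.35128)) = 0.83173 − (-0.23311)/(0.64857) = 1.19115
g(1.19115) = 0.29087
z4 = 1.19115 − 0.29087·(1.19115 − 0.83173) / (0.29087 − (-0.70271)) = 1.19115 − (0.10454)/(0.99358) = 1.08593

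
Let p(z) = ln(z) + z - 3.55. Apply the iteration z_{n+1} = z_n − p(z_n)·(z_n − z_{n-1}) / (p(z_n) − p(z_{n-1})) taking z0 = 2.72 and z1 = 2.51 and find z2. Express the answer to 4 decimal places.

p(2.72) = 0.170632, p(2.51) = -0.119717
z2 = 2.510000 − (-0.119717)·(2.510000 − 2.720000) / (-0.119717 − 0.170632) = 2.510000 − (0.025141)/(-0.290349) = 2.596588

2.5966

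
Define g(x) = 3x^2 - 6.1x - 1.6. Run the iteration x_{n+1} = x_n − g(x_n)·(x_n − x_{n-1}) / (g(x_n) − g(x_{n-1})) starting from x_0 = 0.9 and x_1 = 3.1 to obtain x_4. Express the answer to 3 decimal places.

2.326

g(0.9) = -4.66000, g(3.1) = 8.32000
x_2 = 3.10000 − 8.32000·(3.10000 − 0.90000) / (8.32000 − (-4.66000)) = 3.10000 − (18.30400)/(12.98000) = 1.68983
g(1.68983) = -3.34138
x_3 = 1.68983 − (-3.34138)·(1.68983 − 3.10000) / (-3.34138 − 8.32000) = 1.68983 − (4.71192)/(-11.66138) = 2.09389
g(2.09389) = -1.21959
x_4 = 2.09389 − (-1.21959)·(2.09389 − 1.68983) / (-1.21959 − (-3.34138)) = 2.09389 − (-0.49279)/(2.12180) = 2.32614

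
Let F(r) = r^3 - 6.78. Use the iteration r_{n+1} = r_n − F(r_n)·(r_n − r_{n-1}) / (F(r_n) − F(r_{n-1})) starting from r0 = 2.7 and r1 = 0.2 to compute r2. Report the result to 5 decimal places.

1.06048

F(2.7) = 12.9030000, F(0.2) = -6.7720000
r2 = 0.2000000 − (-6.7720000)·(0.2000000 − 2.7000000) / (-6.7720000 − 12.9030000) = 0.2000000 − (16.9300000)/(-19.6750000) = 1.0604828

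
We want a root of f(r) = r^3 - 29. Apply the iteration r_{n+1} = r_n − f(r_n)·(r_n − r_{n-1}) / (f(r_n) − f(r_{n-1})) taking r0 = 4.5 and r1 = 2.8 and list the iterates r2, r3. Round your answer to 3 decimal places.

2.973, 3.082

f(4.5) = 62.12500, f(2.8) = -7.04800
r2 = 2.80000 − (-7.04800)·(2.80000 − 4.50000) / (-7.04800 − 62.12500) = 2.80000 − (11.98160)/(-69.17300) = 2.97321
f(2.97321) = -2.71683
r3 = 2.97321 − (-2.71683)·(2.97321 − 2.80000) / (-2.71683 − (-7.04800)) = 2.97321 − (-0.47059)/(4.33117) = 3.08186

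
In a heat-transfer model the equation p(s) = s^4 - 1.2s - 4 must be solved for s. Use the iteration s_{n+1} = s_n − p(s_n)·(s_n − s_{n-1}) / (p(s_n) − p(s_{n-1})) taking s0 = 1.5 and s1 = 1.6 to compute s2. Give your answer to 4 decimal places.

p(1.5) = -0.737500, p(1.6) = 0.633600
s2 = 1.600000 − 0.633600·(1.600000 − 1.500000) / (0.633600 − (-0.737500)) = 1.600000 − (0.063360)/(1.371100) = 1.553789

1.5538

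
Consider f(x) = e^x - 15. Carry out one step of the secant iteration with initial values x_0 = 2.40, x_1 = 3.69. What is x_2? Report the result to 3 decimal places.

2.577

f(2.40) = -3.97682, f(3.69) = 25.04485
x_2 = 3.69000 − 25.04485·(3.69000 − 2.40000) / (25.04485 − (-3.97682)) = 3.69000 − (32.30785)/(29.02167) = 2.57677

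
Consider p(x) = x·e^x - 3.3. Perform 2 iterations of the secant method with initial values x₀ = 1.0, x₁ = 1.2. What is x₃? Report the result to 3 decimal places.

p(1.0) = -0.58172, p(1.2) = 0.68414
x₂ = 1.20000 − 0.68414·(1.20000 − 1.00000) / (0.68414 − (-0.58172)) = 1.20000 − (0.13683)/(1.26586) = 1.09191
p(1.09191) = -0.04616
x₃ = 1.09191 − (-0.04616)·(1.09191 − 1.20000) / (-0.04616 − 0.68414) = 1.09191 − (0.00499)/(-0.73030) = 1.09874

1.099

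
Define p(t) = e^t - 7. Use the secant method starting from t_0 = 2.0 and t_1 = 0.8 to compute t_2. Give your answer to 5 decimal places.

1.90958

p(2.0) = 0.3890561, p(0.8) = -4.7744591
t_2 = 0.8000000 − (-4.7744591)·(0.8000000 − 2.0000000) / (-4.7744591 − 0.3890561) = 0.8000000 − (5.7293509)/(-5.1635152) = 1.9095834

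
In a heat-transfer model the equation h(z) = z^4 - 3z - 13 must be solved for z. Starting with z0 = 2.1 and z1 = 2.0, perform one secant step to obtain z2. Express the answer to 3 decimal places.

h(2.1) = 0.14810, h(2.0) = -3.00000
z2 = 2.00000 − (-3.00000)·(2.00000 − 2.10000) / (-3.00000 − 0.14810) = 2.00000 − (0.30000)/(-3.14810) = 2.09530

2.095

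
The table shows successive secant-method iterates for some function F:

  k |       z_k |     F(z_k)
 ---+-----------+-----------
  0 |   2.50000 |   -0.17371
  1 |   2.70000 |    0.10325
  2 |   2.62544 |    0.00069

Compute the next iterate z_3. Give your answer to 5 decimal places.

z_3 = 2.62544 − 0.00069·(2.62544 − 2.70000) / (0.00069 − 0.10325)
   = 2.62544 − (-0.0000514)/(-0.1025600) = 2.6249384

2.62494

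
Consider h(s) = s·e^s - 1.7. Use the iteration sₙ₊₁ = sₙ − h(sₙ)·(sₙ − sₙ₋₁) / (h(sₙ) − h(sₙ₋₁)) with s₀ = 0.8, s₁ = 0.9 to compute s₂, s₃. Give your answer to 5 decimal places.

0.78143, 0.77977

h(0.8) = 0.0804327, h(0.9) = 0.5136428
s₂ = 0.9000000 − 0.5136428·(0.9000000 − 0.8000000) / (0.5136428 − 0.0804327) = 0.9000000 − (0.0513643)/(0.4332101) = 0.7814333
h(0.7814333) = 0.0071202
s₃ = 0.7814333 − 0.0071202·(0.7814333 − 0.9000000) / (0.0071202 − 0.5136428) = 0.7814333 − (-0.0008442)/(-0.5065226) = 0.7797666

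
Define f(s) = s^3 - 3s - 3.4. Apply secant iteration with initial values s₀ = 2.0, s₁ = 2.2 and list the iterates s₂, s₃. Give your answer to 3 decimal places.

2.137, 2.142

f(2.0) = -1.40000, f(2.2) = 0.64800
s₂ = 2.20000 − 0.64800·(2.20000 − 2.00000) / (0.64800 − (-1.40000)) = 2.20000 − (0.12960)/(2.04800) = 2.13672
f(2.13672) = -0.05482
s₃ = 2.13672 − (-0.05482)·(2.13672 − 2.20000) / (-0.05482 − 0.64800) = 2.13672 − (0.00347)/(-0.70282) = 2.14165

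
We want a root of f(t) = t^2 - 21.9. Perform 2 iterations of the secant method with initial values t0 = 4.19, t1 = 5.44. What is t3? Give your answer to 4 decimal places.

4.6768

f(4.19) = -4.343900, f(5.44) = 7.693600
t2 = 5.440000 − 7.693600·(5.440000 − 4.190000) / (7.693600 − (-4.343900)) = 5.440000 − (9.617000)/(12.037500) = 4.641080
f(4.641080) = -0.360377
t3 = 4.641080 − (-0.360377)·(4.641080 − 5.440000) / (-0.360377 − 7.693600) = 4.641080 − (0.287912)/(-8.053977) = 4.676828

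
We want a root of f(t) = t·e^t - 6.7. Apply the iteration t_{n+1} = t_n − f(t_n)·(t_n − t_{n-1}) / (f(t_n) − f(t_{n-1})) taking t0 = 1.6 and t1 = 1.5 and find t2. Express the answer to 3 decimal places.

1.498

f(1.6) = 1.22485, f(1.5) = 0.02253
t2 = 1.50000 − 0.02253·(1.50000 − 1.60000) / (0.02253 − 1.22485) = 1.50000 − (-0.00225)/(-1.20232) = 1.49813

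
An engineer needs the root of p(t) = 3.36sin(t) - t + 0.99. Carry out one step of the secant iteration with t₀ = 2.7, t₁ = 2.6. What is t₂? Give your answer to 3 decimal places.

2.631

p(2.7) = -0.27400, p(2.6) = 0.12208
t₂ = 2.60000 − 0.12208·(2.60000 − 2.70000) / (0.12208 − (-0.27400)) = 2.60000 − (-0.01221)/(0.39609) = 2.63082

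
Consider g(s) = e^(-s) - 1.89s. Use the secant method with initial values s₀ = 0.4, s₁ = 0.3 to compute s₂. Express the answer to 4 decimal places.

g(0.4) = -0.085680, g(0.3) = 0.173818
s₂ = 0.300000 − 0.173818·(0.300000 − 0.400000) / (0.173818 − (-0.085680)) = 0.300000 − (-0.017382)/(0.259498) = 0.366982

0.3670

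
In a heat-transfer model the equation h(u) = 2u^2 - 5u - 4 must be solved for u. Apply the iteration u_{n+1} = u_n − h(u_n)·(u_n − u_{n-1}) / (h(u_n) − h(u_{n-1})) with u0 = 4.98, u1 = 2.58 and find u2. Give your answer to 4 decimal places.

2.9345

h(4.98) = 20.700800, h(2.58) = -3.587200
u2 = 2.580000 − (-3.587200)·(2.580000 − 4.980000) / (-3.587200 − 20.700800) = 2.580000 − (8.609280)/(-24.288000) = 2.934466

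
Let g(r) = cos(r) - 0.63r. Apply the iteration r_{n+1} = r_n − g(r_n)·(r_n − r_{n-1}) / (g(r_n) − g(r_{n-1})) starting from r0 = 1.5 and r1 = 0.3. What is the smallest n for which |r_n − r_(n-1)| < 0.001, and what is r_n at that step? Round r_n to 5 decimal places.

g(1.5) = -0.8742628, g(0.3) = 0.7663365
r2 = 0.3000000 − 0.7663365·(-1.2000000)/(1.6405993) = 0.8605292;  |Δ| = 0.5605292
g(0.8605292) = 0.1099029
r3 = 0.8605292 − 0.1099029·(0.5605292)/(-0.6564335) = 0.9543754;  |Δ| = 0.0938462
g(0.9543754) = -0.0231380
r4 = 0.9543754 − (-0.0231380)·(0.0938462)/(-0.1330410) = 0.9380540;  |Δ| = 0.0163214
g(0.9380540) = 0.0003844
r5 = 0.9380540 − 0.0003844·(-0.0163214)/(0.0235224) = 0.9383207;  |Δ| = 0.0002667
|r5 − r4| = 0.0002667 < 0.001

n = 5, r_n = 0.93832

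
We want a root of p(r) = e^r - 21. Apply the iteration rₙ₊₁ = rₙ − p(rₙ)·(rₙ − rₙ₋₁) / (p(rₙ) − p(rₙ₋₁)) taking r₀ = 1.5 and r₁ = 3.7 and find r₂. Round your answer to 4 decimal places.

p(1.5) = -16.518311, p(3.7) = 19.447304
r₂ = 3.700000 − 19.447304·(3.700000 − 1.500000) / (19.447304 − (-16.518311)) = 3.700000 − (42.784070)/(35.965615) = 2.510417

2.5104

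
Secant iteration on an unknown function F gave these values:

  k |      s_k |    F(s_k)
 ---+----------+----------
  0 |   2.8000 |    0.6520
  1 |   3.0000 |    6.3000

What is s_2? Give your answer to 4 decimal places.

s_2 = 3.0000 − 6.3000·(3.0000 − 2.8000) / (6.3000 − 0.6520)
   = 3.0000 − (1.260000)/(5.648000) = 2.776912

2.7769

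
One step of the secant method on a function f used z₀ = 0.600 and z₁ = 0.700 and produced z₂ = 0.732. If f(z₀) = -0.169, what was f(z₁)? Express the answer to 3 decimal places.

The secant line through (0.600, -0.169) and (0.700, f(z₁)) crosses zero at z₂ = 0.732.
So (0.600, -0.169), (0.700, f(z₁)), (0.732, 0) are collinear:
f(z₁) = -0.169 · (0.700 − 0.732) / (0.600 − 0.732) = -0.169 · (-0.03200)/(-0.13200) = -0.04097

-0.041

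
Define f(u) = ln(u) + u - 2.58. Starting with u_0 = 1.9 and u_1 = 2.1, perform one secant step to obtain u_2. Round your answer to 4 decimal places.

f(1.9) = -0.038146, f(2.1) = 0.261937
u_2 = 2.100000 − 0.261937·(2.100000 − 1.900000) / (0.261937 − (-0.038146)) = 2.100000 − (0.052387)/(0.300083) = 1.925424

1.9254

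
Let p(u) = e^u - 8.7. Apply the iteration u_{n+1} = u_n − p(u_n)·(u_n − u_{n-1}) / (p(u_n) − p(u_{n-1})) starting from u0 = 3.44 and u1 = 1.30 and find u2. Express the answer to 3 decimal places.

p(3.44) = 22.48696, p(1.30) = -5.03070
u2 = 1.30000 − (-5.03070)·(1.30000 − 3.44000) / (-5.03070 − 22.48696) = 1.30000 − (10.76571)/(-27.51766) = 1.69123

1.691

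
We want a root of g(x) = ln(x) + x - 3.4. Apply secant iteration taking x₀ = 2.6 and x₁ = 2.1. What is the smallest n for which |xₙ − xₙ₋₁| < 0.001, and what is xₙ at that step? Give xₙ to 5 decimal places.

n = 4, xₙ = 2.48837

g(2.6) = 0.1555114, g(2.1) = -0.5580627
x₂ = 2.1000000 − (-0.5580627)·(-0.5000000)/(-0.7135741) = 2.4910334;  |Δ| = 0.3910334
g(2.4910334) = 0.0037311
x₃ = 2.4910334 − 0.0037311·(0.3910334)/(0.5617937) = 2.4884364;  |Δ| = 0.0025970
g(2.4884364) = 0.0000910
x₄ = 2.4884364 − 0.0000910·(-0.0025970)/(-0.0036401) = 2.4883715;  |Δ| = 0.0000649
|x₄ − x₃| = 0.0000649 < 0.001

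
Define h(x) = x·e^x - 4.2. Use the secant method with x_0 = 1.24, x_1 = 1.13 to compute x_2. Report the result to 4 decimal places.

1.2281

h(1.24) = 0.084961, h(1.13) = -0.701908
x_2 = 1.130000 − (-0.701908)·(1.130000 − 1.240000) / (-0.701908 − 0.084961) = 1.130000 − (0.077210)/(-0.786869) = 1.228123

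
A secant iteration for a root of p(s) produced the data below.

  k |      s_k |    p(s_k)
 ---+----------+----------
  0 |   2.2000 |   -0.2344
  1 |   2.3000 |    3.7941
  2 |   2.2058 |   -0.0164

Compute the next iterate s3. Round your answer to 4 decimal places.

s3 = 2.2058 − (-0.0164)·(2.2058 − 2.3000) / (-0.0164 − 3.7941)
   = 2.2058 − (0.001545)/(-3.810500) = 2.206205

2.2062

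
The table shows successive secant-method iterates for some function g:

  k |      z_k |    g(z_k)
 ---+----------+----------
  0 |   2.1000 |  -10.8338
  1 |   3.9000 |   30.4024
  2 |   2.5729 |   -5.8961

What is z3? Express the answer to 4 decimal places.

z3 = 2.5729 − (-5.8961)·(2.5729 − 3.9000) / (-5.8961 − 30.4024)
   = 2.5729 − (7.824714)/(-36.298500) = 2.788466

2.7885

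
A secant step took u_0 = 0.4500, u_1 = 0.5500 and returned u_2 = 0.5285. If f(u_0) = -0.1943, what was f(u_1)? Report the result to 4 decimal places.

The secant line through (0.4500, -0.1943) and (0.5500, f(u_1)) crosses zero at u_2 = 0.5285.
So (0.4500, -0.1943), (0.5500, f(u_1)), (0.5285, 0) are collinear:
f(u_1) = -0.1943 · (0.5500 − 0.5285) / (0.4500 − 0.5285) = -0.1943 · (0.021500)/(-0.078500) = 0.053216

0.0532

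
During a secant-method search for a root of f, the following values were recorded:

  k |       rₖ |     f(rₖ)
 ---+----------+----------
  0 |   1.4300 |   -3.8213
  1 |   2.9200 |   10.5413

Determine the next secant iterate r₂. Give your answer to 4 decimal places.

r₂ = 2.9200 − 10.5413·(2.9200 − 1.4300) / (10.5413 − (-3.8213))
   = 2.9200 − (15.706537)/(14.362600) = 1.826428

1.8264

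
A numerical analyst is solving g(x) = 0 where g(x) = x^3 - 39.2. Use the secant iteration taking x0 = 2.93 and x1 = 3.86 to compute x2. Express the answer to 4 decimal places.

3.3337

g(2.93) = -14.046243, g(3.86) = 18.312456
x2 = 3.860000 − 18.312456·(3.860000 − 2.930000) / (18.312456 − (-14.046243)) = 3.860000 − (17.030584)/(32.358699) = 3.333694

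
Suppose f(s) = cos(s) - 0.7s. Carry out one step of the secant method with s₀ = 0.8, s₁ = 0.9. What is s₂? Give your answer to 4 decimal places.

0.8942

f(0.8) = 0.136707, f(0.9) = -0.008390
s₂ = 0.900000 − (-0.008390)·(0.900000 − 0.800000) / (-0.008390 − 0.136707) = 0.900000 − (-0.000839)/(-0.145097) = 0.894218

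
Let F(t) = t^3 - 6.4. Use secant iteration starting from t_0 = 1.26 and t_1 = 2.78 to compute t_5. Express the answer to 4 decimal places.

F(1.26) = -4.399624, F(2.78) = 15.084952
t_2 = 2.780000 − 15.084952·(2.780000 − 1.260000) / (15.084952 − (-4.399624)) = 2.780000 − (22.929127)/(19.484576) = 1.603217
F(1.603217) = -2.279247
t_3 = 1.603217 − (-2.279247)·(1.603217 − 2.780000) / (-2.279247 − 15.084952) = 1.603217 − (2.682181)/(-17.364199) = 1.757683
F(1.757683) = -0.969730
t_4 = 1.757683 − (-0.969730)·(1.757683 − 1.603217) / (-0.969730 − (-2.279247)) = 1.757683 − (-0.149790)/(1.309517) = 1.872069
F(1.872069) = 0.160929
t_5 = 1.872069 − 0.160929·(1.872069 − 1.757683) / (0.160929 − (-0.969730)) = 1.872069 − (0.018408)/(1.130659) = 1.855788

1.8558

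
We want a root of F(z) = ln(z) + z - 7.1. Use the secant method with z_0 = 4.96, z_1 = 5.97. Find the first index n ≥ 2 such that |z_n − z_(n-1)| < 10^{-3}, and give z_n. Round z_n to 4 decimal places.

F(4.96) = -0.538594, F(5.97) = 0.656747
z_2 = 5.970000 − 0.656747·(1.010000)/(1.195341) = 5.415084;  |Δ| = 0.554916
F(5.415084) = 0.004272
z_3 = 5.415084 − 0.004272·(-0.554916)/(-0.652475) = 5.411450;  |Δ| = 0.003633
F(5.411450) = -0.000032
z_4 = 5.411450 − (-0.000032)·(-0.003633)/(-0.004304) = 5.411478;  |Δ| = 0.000027
|z_4 − z_3| = 0.000027 < 10^{-3}

n = 4, z_n = 5.4115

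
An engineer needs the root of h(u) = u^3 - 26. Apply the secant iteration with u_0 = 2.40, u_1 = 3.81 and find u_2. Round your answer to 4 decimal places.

h(2.40) = -12.176000, h(3.81) = 29.306341
u_2 = 3.810000 − 29.306341·(3.810000 − 2.400000) / (29.306341 − (-12.176000)) = 3.810000 − (41.321941)/(41.482341) = 2.813867

2.8139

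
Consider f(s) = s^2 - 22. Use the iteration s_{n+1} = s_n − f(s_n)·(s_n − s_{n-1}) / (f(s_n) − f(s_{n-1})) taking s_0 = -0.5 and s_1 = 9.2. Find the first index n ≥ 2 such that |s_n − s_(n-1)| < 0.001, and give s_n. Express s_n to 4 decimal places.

n = 8, s_n = 4.6904

f(-0.5) = -21.750000, f(9.2) = 62.640000
s_2 = 9.200000 − 62.640000·(9.700000)/(84.390000) = 2.000000;  |Δ| = 7.200000
f(2.000000) = -18.000000
s_3 = 2.000000 − (-18.000000)·(-7.200000)/(-80.640000) = 3.607143;  |Δ| = 1.607143
f(3.607143) = -8.988520
s_4 = 3.607143 − (-8.988520)·(1.607143)/(9.011480) = 5.210191;  |Δ| = 1.603048
f(5.210191) = 5.146091
s_5 = 5.210191 − 5.146091·(1.603048)/(14.134612) = 4.626558;  |Δ| = 0.583633
f(4.626558) = -0.594965
s_6 = 4.626558 − (-0.594965)·(-0.583633)/(-5.741056) = 4.687041;  |Δ| = 0.060484
f(4.687041) = -0.031642
s_7 = 4.687041 − (-0.031642)·(0.060484)/(0.563322) = 4.690439;  |Δ| = 0.003397
f(4.690439) = 0.000217
s_8 = 4.690439 − 0.000217·(0.003397)/(0.031859) = 4.690416;  |Δ| = 0.000023
|s_8 − s_7| = 0.000023 < 0.001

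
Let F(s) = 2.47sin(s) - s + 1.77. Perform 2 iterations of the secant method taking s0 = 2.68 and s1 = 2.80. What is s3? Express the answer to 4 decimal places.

2.7386

F(2.68) = 0.190075, F(2.80) = -0.202579
s2 = 2.800000 − (-0.202579)·(2.800000 − 2.680000) / (-0.202579 − 0.190075) = 2.800000 − (-0.024310)/(-0.392655) = 2.738089
F(2.738089) = 0.001738
s3 = 2.738089 − 0.001738·(2.738089 − 2.800000) / (0.001738 − (-0.202579)) = 2.738089 − (-0.000108)/(0.204317) = 2.738616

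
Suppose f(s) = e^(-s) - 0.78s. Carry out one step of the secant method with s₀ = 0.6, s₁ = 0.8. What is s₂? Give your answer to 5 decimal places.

0.66326

f(0.6) = 0.0808116, f(0.8) = -0.1746710
s₂ = 0.8000000 − (-0.1746710)·(0.8000000 − 0.6000000) / (-0.1746710 − 0.0808116) = 0.8000000 − (-0.0349342)/(-0.2554827) = 0.6632619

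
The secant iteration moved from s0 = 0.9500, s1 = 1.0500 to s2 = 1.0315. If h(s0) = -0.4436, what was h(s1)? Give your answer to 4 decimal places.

0.1007

The secant line through (0.9500, -0.4436) and (1.0500, h(s1)) crosses zero at s2 = 1.0315.
So (0.9500, -0.4436), (1.0500, h(s1)), (1.0315, 0) are collinear:
h(s1) = -0.4436 · (1.0500 − 1.0315) / (0.9500 − 1.0315) = -0.4436 · (0.018500)/(-0.081500) = 0.100694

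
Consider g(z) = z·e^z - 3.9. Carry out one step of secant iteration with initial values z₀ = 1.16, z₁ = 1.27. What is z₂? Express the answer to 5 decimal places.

g(1.16) = -0.1996774, g(1.27) = 0.6222828
z₂ = 1.2700000 − 0.6222828·(1.2700000 − 1.1600000) / (0.6222828 − (-0.1996774)) = 1.2700000 − (0.0684511)/(0.8219602) = 1.1867221

1.18672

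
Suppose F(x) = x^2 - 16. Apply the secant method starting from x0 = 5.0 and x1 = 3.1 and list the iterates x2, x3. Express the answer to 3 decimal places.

F(5.0) = 9.00000, F(3.1) = -6.39000
x2 = 3.10000 − (-6.39000)·(3.10000 − 5.00000) / (-6.39000 − 9.00000) = 3.10000 − (12.14100)/(-15.39000) = 3.88889
F(3.88889) = -0.87654
x3 = 3.88889 − (-0.87654)·(3.88889 − 3.10000) / (-0.87654 − (-6.39000)) = 3.88889 − (-0.69150)/(5.51346) = 4.01431

3.889, 4.014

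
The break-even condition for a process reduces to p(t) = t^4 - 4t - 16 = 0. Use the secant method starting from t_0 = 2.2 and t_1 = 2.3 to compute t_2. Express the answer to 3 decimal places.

p(2.2) = -1.37440, p(2.3) = 2.78410
t_2 = 2.30000 − 2.78410·(2.30000 − 2.20000) / (2.78410 − (-1.37440)) = 2.30000 − (0.27841)/(4.15850) = 2.23305

2.233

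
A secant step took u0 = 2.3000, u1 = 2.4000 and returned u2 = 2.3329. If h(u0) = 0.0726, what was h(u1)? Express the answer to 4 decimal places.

The secant line through (2.3000, 0.0726) and (2.4000, h(u1)) crosses zero at u2 = 2.3329.
So (2.3000, 0.0726), (2.4000, h(u1)), (2.3329, 0) are collinear:
h(u1) = 0.0726 · (2.4000 − 2.3329) / (2.3000 − 2.3329) = 0.0726 · (0.067100)/(-0.032900) = -0.148069

-0.1481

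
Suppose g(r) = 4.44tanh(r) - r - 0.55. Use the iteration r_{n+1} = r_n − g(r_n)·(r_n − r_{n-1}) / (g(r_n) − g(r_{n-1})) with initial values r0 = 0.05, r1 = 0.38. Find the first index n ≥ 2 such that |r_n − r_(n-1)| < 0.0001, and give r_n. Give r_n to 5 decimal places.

g(0.05) = -0.3781848, g(0.38) = 0.6804212
r2 = 0.3800000 − 0.6804212·(0.3300000)/(1.0586060) = 0.1678918;  |Δ| = 0.2121082
g(0.1678918) = 0.0206219
r3 = 0.1678918 − 0.0206219·(-0.2121082)/(-0.6597993) = 0.1612624;  |Δ| = 0.0066294
g(0.1612624) = -0.0014001
r4 = 0.1612624 − (-0.0014001)·(-0.0066294)/(-0.0220220) = 0.1616839;  |Δ| = 0.0004215
g(0.1616839) = 0.0000018
r5 = 0.1616839 − 0.0000018·(0.0004215)/(0.0014019) = 0.1616833;  |Δ| = 0.0000006
|r5 − r4| = 0.0000006 < 0.0001

n = 5, r_n = 0.16168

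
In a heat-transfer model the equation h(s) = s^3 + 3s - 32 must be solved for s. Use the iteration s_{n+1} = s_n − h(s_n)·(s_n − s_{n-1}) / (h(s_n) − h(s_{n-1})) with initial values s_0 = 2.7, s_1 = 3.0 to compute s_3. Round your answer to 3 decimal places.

2.861

h(2.7) = -4.21700, h(3.0) = 4.00000
s_2 = 3.00000 − 4.00000·(3.00000 − 2.70000) / (4.00000 − (-4.21700)) = 3.00000 − (1.20000)/(8.21700) = 2.85396
h(2.85396) = -0.19233
s_3 = 2.85396 − (-0.19233)·(2.85396 − 3.00000) / (-0.19233 − 4.00000) = 2.85396 − (0.02809)/(-4.19233) = 2.86066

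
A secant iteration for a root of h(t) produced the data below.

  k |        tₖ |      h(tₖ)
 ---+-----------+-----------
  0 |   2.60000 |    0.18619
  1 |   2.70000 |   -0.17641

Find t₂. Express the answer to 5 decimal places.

t₂ = 2.70000 − (-0.17641)·(2.70000 − 2.60000) / (-0.17641 − 0.18619)
   = 2.70000 − (-0.0176410)/(-0.3626000) = 2.6513486

2.65135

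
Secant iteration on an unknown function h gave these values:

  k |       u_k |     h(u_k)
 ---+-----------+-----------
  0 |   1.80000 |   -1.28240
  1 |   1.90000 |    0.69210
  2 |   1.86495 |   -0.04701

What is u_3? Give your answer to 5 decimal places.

u_3 = 1.86495 − (-0.04701)·(1.86495 − 1.90000) / (-0.04701 − 0.69210)
   = 1.86495 − (0.0016477)/(-0.7391100) = 1.8671793

1.86718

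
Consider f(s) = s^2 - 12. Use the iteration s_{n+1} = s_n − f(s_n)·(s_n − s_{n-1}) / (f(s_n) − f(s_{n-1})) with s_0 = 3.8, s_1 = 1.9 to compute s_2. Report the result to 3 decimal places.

3.372

f(3.8) = 2.44000, f(1.9) = -8.39000
s_2 = 1.90000 − (-8.39000)·(1.90000 − 3.80000) / (-8.39000 − 2.44000) = 1.90000 − (15.94100)/(-10.83000) = 3.37193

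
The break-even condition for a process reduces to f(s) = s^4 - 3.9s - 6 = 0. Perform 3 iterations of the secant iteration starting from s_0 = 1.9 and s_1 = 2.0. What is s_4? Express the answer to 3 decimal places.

1.916

f(1.9) = -0.37790, f(2.0) = 2.20000
s_2 = 2.00000 − 2.20000·(2.00000 − 1.90000) / (2.20000 − (-0.37790)) = 2.00000 − (0.22000)/(2.57790) = 1.91466
f(1.91466) = -0.02820
s_3 = 1.91466 − (-0.02820)·(1.91466 − 2.00000) / (-0.02820 − 2.20000) = 1.91466 − (0.00241)/(-2.22820) = 1.91574
f(1.91574) = -0.00206
s_4 = 1.91574 − (-0.00206)·(1.91574 − 1.91466) / (-0.00206 − (-0.02820)) = 1.91574 − (0.00000)/(0.02614) = 1.91582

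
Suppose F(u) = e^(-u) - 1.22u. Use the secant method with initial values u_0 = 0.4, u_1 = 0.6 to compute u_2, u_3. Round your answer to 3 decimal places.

0.500, 0.498

F(0.4) = 0.18232, F(0.6) = -0.18319
u_2 = 0.60000 − (-0.18319)·(0.60000 − 0.40000) / (-0.18319 − 0.18232) = 0.60000 − (-0.03664)/(-0.36551) = 0.49976
F(0.49976) = -0.00304
u_3 = 0.49976 − (-0.00304)·(0.49976 − 0.60000) / (-0.00304 − (-0.18319)) = 0.49976 − (0.00030)/(0.18015) = 0.49807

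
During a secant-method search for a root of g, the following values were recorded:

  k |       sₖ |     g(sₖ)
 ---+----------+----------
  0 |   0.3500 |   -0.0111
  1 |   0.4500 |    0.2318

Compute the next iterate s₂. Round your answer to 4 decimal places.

0.3546

s₂ = 0.4500 − 0.2318·(0.4500 − 0.3500) / (0.2318 − (-0.0111))
   = 0.4500 − (0.023180)/(0.242900) = 0.354570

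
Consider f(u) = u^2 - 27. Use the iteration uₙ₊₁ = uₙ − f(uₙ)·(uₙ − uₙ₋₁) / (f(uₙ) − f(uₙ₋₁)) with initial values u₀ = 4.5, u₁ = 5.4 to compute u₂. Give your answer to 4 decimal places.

5.1818

f(4.5) = -6.750000, f(5.4) = 2.160000
u₂ = 5.400000 − 2.160000·(5.400000 − 4.500000) / (2.160000 − (-6.750000)) = 5.400000 − (1.944000)/(8.910000) = 5.181818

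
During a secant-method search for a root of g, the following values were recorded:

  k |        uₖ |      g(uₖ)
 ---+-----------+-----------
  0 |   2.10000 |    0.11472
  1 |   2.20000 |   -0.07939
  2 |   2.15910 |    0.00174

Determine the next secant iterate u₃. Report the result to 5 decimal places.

2.15998

u₃ = 2.15910 − 0.00174·(2.15910 − 2.20000) / (0.00174 − (-0.07939))
   = 2.15910 − (-0.0000712)/(0.0811300) = 2.1599772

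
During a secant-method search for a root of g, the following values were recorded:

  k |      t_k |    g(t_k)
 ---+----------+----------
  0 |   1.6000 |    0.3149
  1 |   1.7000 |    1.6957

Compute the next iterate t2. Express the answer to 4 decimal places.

t2 = 1.7000 − 1.6957·(1.7000 − 1.6000) / (1.6957 − 0.3149)
   = 1.7000 − (0.169570)/(1.380800) = 1.577194

1.5772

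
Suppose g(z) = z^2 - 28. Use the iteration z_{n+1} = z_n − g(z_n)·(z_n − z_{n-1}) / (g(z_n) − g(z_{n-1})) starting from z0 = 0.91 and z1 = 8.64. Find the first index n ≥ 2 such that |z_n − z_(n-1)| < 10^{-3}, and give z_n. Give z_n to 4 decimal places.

g(0.91) = -27.171900, g(8.64) = 46.649600
z2 = 8.640000 − 46.649600·(7.730000)/(73.821500) = 3.755225;  |Δ| = 4.884775
g(3.755225) = -13.898284
z3 = 3.755225 − (-13.898284)·(-4.884775)/(-60.547884) = 4.876486;  |Δ| = 1.121261
g(4.876486) = -4.219882
z4 = 4.876486 − (-4.219882)·(1.121261)/(9.678403) = 5.365367;  |Δ| = 0.488881
g(5.365367) = 0.787168
z5 = 5.365367 − 0.787168·(0.488881)/(5.007050) = 5.288509;  |Δ| = 0.076858
g(5.288509) = -0.031667
z6 = 5.288509 − (-0.031667)·(-0.076858)/(-0.818836) = 5.291482;  |Δ| = 0.002972
g(5.291482) = -0.000220
z7 = 5.291482 − (-0.000220)·(0.002972)/(0.031448) = 5.291503;  |Δ| = 0.000021
|z7 − z6| = 0.000021 < 10^{-3}

n = 7, z_n = 5.2915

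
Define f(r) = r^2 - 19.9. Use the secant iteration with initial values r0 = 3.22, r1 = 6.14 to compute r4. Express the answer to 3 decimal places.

4.462

f(3.22) = -9.53160, f(6.14) = 17.79960
r2 = 6.14000 − 17.79960·(6.14000 − 3.22000) / (17.79960 − (-9.53160)) = 6.14000 − (51.97483)/(27.33120) = 4.23833
f(4.23833) = -1.93653
r3 = 4.23833 − (-1.93653)·(4.23833 − 6.14000) / (-1.93653 − 17.79960) = 4.23833 − (3.68264)/(-19.73613) = 4.42493
f(4.42493) = -0.32002
r4 = 4.42493 − (-0.32002)·(4.42493 − 4.23833) / (-0.32002 − (-1.93653)) = 4.42493 − (-0.05971)/(1.61651) = 4.46187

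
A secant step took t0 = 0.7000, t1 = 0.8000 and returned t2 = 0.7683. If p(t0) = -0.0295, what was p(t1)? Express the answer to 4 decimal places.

0.0137

The secant line through (0.7000, -0.0295) and (0.8000, p(t1)) crosses zero at t2 = 0.7683.
So (0.7000, -0.0295), (0.8000, p(t1)), (0.7683, 0) are collinear:
p(t1) = -0.0295 · (0.8000 − 0.7683) / (0.7000 − 0.7683) = -0.0295 · (0.031700)/(-0.068300) = 0.013692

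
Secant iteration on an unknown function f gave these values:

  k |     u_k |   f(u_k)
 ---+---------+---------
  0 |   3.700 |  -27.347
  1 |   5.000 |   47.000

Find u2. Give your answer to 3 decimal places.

4.178

u2 = 5.000 − 47.000·(5.000 − 3.700) / (47.000 − (-27.347))
   = 5.000 − (61.10000)/(74.34700) = 4.17818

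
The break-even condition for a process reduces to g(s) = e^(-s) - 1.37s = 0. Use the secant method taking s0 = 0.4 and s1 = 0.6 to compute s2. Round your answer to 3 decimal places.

g(0.4) = 0.12232, g(0.6) = -0.27319
s2 = 0.60000 − (-0.27319)·(0.60000 − 0.40000) / (-0.27319 − 0.12232) = 0.60000 − (-0.05464)/(-0.39551) = 0.46185

0.462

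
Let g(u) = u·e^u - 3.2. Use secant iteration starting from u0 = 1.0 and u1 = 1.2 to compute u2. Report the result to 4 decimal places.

1.0761

g(1.0) = -0.481718, g(1.2) = 0.784140
u2 = 1.200000 − 0.784140·(1.200000 − 1.000000) / (0.784140 − (-0.481718)) = 1.200000 − (0.156828)/(1.265858) = 1.076109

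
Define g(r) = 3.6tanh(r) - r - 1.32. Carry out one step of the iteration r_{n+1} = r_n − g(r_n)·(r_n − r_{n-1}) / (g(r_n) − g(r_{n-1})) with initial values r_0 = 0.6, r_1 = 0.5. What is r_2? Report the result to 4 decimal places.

g(0.6) = 0.013378, g(0.5) = -0.156378
r_2 = 0.500000 − (-0.156378)·(0.500000 − 0.600000) / (-0.156378 − 0.013378) = 0.500000 − (0.015638)/(-0.169757) = 0.592119

0.5921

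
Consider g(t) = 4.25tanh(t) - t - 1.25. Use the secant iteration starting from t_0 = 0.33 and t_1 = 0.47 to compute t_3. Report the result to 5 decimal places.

g(0.33) = -0.2262867, g(0.47) = 0.1423471
t_2 = 0.4700000 − 0.1423471·(0.4700000 − 0.3300000) / (0.1423471 − (-0.2262867)) = 0.4700000 − (0.0199286)/(0.3686338) = 0.4159393
g(0.4159393) = 0.0064528
t_3 = 0.4159393 − 0.0064528·(0.4159393 − 0.4700000) / (0.0064528 − 0.1423471) = 0.4159393 − (-0.0003488)/(-0.1358943) = 0.4133723

0.41337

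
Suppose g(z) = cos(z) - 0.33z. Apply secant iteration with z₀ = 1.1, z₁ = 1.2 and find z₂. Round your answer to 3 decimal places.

g(1.1) = 0.09060, g(1.2) = -0.03364
z₂ = 1.20000 − (-0.03364)·(1.20000 − 1.10000) / (-0.03364 − 0.09060) = 1.20000 − (-0.00336)/(-0.12424) = 1.17292

1.173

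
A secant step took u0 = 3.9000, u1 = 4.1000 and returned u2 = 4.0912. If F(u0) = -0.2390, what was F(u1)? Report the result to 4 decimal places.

The secant line through (3.9000, -0.2390) and (4.1000, F(u1)) crosses zero at u2 = 4.0912.
So (3.9000, -0.2390), (4.1000, F(u1)), (4.0912, 0) are collinear:
F(u1) = -0.2390 · (4.1000 − 4.0912) / (3.9000 − 4.0912) = -0.2390 · (0.008800)/(-0.191200) = 0.011000

0.0110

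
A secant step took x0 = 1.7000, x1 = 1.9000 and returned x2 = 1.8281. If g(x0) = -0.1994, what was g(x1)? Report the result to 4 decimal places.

The secant line through (1.7000, -0.1994) and (1.9000, g(x1)) crosses zero at x2 = 1.8281.
So (1.7000, -0.1994), (1.9000, g(x1)), (1.8281, 0) are collinear:
g(x1) = -0.1994 · (1.9000 − 1.8281) / (1.7000 − 1.8281) = -0.1994 · (0.071900)/(-0.128100) = 0.111919

0.1119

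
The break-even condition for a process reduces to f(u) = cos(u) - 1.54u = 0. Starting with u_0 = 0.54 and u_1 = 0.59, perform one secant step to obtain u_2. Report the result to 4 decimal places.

f(0.54) = 0.026109, f(0.59) = -0.077659
u_2 = 0.590000 − (-0.077659)·(0.590000 − 0.540000) / (-0.077659 − 0.026109) = 0.590000 − (-0.003883)/(-0.103768) = 0.552580

0.5526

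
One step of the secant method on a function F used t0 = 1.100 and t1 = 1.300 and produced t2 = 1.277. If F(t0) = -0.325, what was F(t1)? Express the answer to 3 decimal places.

0.042

The secant line through (1.100, -0.325) and (1.300, F(t1)) crosses zero at t2 = 1.277.
So (1.100, -0.325), (1.300, F(t1)), (1.277, 0) are collinear:
F(t1) = -0.325 · (1.300 − 1.277) / (1.100 − 1.277) = -0.325 · (0.02300)/(-0.17700) = 0.04223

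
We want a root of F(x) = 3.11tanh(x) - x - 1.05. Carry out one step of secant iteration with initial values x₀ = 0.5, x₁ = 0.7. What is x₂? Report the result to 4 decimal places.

0.5931

F(0.5) = -0.112816, F(0.7) = 0.129584
x₂ = 0.700000 − 0.129584·(0.700000 − 0.500000) / (0.129584 − (-0.112816)) = 0.700000 − (0.025917)/(0.242399) = 0.593082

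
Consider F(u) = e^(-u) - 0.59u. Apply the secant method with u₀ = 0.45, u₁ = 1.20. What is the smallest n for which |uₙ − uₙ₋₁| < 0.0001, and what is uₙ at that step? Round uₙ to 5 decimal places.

F(0.45) = 0.3721282, F(1.20) = -0.4068058
u₂ = 1.2000000 − (-0.4068058)·(0.7500000)/(-0.7789339) = 0.8083052;  |Δ| = 0.3916948
F(0.8083052) = -0.0312875
u₃ = 0.8083052 − (-0.0312875)·(-0.3916948)/(0.3755183) = 0.7756700;  |Δ| = 0.0326352
F(0.7756700) = 0.0027499
u₄ = 0.7756700 − 0.0027499·(-0.0326352)/(0.0340374) = 0.7783066;  |Δ| = 0.0026366
F(0.7783066) = -0.0000180
u₅ = 0.7783066 − (-0.0000180)·(0.0026366)/(-0.0027679) = 0.7782895;  |Δ| = 0.0000171
|u₅ − u₄| = 0.0000171 < 0.0001

n = 5, uₙ = 0.77829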